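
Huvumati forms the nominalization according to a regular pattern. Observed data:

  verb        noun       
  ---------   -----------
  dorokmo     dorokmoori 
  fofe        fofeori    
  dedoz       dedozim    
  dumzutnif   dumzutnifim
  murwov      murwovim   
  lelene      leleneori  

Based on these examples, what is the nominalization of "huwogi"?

huwogiori

"huwogi" ends in a vowel. The stems ending in a vowel (fofe → fofeori, dorokmo → dorokmoori, lelene → leleneori) add -ori.
The other pattern: stems ending in a consonant add -im.
So huwogi → huwogiori.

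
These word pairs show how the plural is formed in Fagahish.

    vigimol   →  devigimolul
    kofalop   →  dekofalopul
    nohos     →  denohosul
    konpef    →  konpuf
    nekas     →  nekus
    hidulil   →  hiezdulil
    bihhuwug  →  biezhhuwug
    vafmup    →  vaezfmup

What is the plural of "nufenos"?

nohos and nekas both end in -s yet inflect differently (denohosul, nekus), so the final letter is not what conditions the rule; the last vowel is.
"nufenos" has last vowel 'o'. The stems whose last vowel is 'o' (vigimol → devigimolul, kofalop → dekofalopul, nohos → denohosul) add de- … -ul around the stem.
The other patterns: stems whose last vowel is 'a' or 'e' change the last vowel to 'u'; stems whose last vowel is 'i' or 'u' insert -ez- after the first vowel.
So nufenos → denufenosul.

denufenosul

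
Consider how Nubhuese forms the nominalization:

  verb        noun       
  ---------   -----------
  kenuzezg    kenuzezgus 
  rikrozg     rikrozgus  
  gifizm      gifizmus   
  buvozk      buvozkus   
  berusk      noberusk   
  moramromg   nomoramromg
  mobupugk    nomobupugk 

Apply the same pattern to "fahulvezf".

buvozk and berusk both end in -k yet inflect differently (buvozkus, noberusk), so the final letter is not what conditions the rule; the second-to-last letter is.
"fahulvezf" has second-to-last letter 'z'. The stems whose second-to-last letter is 'z' (kenuzezg → kenuzezgus, rikrozg → rikrozgus, gifizm → gifizmus) add -us.
The other pattern: stems whose second-to-last letter is 'g', 'm' or 's' add the prefix no-.
So fahulvezf → fahulvezfus.

fahulvezfus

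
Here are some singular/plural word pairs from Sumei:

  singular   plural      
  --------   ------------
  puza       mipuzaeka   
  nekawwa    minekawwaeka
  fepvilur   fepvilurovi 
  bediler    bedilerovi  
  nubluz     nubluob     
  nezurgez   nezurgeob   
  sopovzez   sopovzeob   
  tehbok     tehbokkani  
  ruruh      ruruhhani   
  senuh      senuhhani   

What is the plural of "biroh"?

"biroh" ends in -h. The stems ending in -h (ruruh → ruruhhani, senuh → senuhhani) double the final consonant and add -ani.
So biroh → birohhani.

birohhani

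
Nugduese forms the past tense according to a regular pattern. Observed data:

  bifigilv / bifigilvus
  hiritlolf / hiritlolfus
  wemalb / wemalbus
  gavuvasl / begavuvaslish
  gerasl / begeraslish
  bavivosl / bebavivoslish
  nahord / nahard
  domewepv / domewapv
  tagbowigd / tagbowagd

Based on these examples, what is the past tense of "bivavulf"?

bifigilv and domewepv both end in -v yet inflect differently (bifigilvus, domewapv), so the final letter is not what conditions the rule; the second-to-last letter is.
"bivavulf" has second-to-last letter 'l'. The stems whose second-to-last letter is 'l' (bifigilv → bifigilvus, hiritlolf → hiritlolfus, wemalb → wemalbus) add -us.
The other patterns: stems whose second-to-last letter is 's' add be- … -ish around the stem; stems whose second-to-last letter is 'g', 'p' or 'r' change the last vowel to 'a'.
So bivavulf → bivavulfus.

bivavulfus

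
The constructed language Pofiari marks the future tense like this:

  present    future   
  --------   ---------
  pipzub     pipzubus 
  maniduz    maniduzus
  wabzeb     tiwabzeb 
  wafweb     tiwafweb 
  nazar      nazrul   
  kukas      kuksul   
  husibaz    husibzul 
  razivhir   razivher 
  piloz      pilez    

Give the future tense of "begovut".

begovutus

"begovut" has last vowel 'u'. The stems whose last vowel is 'u' (pipzub → pipzubus, maniduz → maniduzus) add -us.
The other patterns: stems whose last vowel is 'e' add the prefix ti-; stems whose last vowel is 'a' delete the last vowel and add -ul; stems whose last vowel is 'i' or 'o' change the last vowel to 'e'.
So begovut → begovutus.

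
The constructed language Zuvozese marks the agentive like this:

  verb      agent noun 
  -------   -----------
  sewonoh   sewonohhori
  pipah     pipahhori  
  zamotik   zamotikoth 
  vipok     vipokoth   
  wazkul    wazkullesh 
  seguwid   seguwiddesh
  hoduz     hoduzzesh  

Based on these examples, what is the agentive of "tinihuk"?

tinihukoth

sewonoh and vipok both have last vowel 'o' yet inflect differently (sewonohhori, vipokoth), so the last vowel is not what conditions the rule; the final letter is.
"tinihuk" ends in -k. The stems ending in -k (zamotik → zamotikoth, vipok → vipokoth) add -oth.
The other patterns: stems ending in -h double the final consonant and add -ori; stems ending in -d, -l or -z double the final consonant and add -esh.
So tinihuk → tinihukoth.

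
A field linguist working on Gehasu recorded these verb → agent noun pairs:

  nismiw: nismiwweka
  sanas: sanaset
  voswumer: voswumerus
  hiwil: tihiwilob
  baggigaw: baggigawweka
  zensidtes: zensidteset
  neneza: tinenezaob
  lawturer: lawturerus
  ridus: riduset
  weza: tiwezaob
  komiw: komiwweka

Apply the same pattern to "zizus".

baggigaw and sanas both have last vowel 'a' yet inflect differently (baggigawweka, sanaset), so the last vowel is not what conditions the rule; the final letter is.
"zizus" ends in -s. The stems ending in -s (sanas → sanaset, ridus → riduset, zensidtes → zensidteset) add -et.
So zizus → zizuset.

zizuset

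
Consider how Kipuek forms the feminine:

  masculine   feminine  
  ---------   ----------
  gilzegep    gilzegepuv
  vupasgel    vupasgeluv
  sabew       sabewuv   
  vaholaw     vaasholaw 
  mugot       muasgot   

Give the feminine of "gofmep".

sabew and vaholaw both end in -w yet inflect differently (sabewuv, vaasholaw), so the final letter is not what conditions the rule; the last vowel is.
"gofmep" has last vowel 'e'. The stems whose last vowel is 'e' (gilzegep → gilzegepuv, vupasgel → vupasgeluv, sabew → sabewuv) add -uv.
The other pattern: stems whose last vowel is 'a' or 'o' insert -as- after the first vowel.
So gofmep → gofmepuv.

gofmepuv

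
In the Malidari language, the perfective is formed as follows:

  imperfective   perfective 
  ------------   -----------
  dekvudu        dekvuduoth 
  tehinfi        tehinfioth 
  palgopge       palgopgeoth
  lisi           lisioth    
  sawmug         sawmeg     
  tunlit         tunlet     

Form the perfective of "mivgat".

"mivgat" ends in a consonant. The stems ending in a consonant (sawmug → sawmeg, tunlit → tunlet) change the last vowel to 'e'.
The other pattern: stems ending in a vowel add -oth.
So mivgat → mivget.

mivget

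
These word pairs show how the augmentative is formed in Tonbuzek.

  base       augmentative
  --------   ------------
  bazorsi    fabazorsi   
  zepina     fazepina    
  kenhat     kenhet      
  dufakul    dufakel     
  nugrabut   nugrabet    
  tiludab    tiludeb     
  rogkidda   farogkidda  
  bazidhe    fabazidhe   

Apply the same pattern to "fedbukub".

tiludab and rogkidda both have last vowel 'a' yet inflect differently (tiludeb, farogkidda), so the last vowel is not what conditions the rule; whether the stem ends in a vowel or a consonant is.
"fedbukub" ends in a consonant. The stems ending in a consonant (tiludab → tiludeb, nugrabut → nugrabet, dufakul → dufakel) change the last vowel to 'e'.
So fedbukub → fedbukeb.

fedbukeb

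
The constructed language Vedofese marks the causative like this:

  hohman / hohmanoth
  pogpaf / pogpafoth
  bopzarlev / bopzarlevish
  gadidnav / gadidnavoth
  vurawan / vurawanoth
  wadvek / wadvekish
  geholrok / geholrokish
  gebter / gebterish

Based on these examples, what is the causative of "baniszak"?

baniszakoth

gadidnav and bopzarlev both end in -v yet inflect differently (gadidnavoth, bopzarlevish), so the final letter is not what conditions the rule; the last vowel is.
"baniszak" has last vowel 'a'. The stems whose last vowel is 'a' (vurawan → vurawanoth, hohman → hohmanoth, pogpaf → pogpafoth) add -oth.
So baniszak → baniszakoth.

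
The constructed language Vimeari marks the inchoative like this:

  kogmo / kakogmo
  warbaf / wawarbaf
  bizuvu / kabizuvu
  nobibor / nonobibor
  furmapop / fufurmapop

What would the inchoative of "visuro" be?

kavisuro

"visuro" ends in a vowel. The stems ending in a vowel (bizuvu → kabizuvu, kogmo → kakogmo) add the prefix ka-.
So visuro → kavisuro.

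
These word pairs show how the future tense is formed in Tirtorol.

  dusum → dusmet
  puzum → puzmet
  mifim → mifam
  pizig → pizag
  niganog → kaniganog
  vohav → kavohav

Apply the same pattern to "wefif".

"wefif" has last vowel 'i'. The stems whose last vowel is 'i' (mifim → mifam, pizig → pizag) change the last vowel to 'a'.
The other patterns: stems whose last vowel is 'u' delete the last vowel and add -et; stems whose last vowel is 'a' or 'o' add the prefix ka-.
So wefif → wefaf.

wefaf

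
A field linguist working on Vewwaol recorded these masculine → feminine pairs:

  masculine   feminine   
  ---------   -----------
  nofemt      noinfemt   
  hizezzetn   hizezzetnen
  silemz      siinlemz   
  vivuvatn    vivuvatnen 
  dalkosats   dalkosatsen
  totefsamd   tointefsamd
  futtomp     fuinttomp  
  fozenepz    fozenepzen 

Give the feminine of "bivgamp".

silemz and fozenepz both end in -z yet inflect differently (siinlemz, fozenepzen), so the final letter is not what conditions the rule; the second-to-last letter is.
"bivgamp" has second-to-last letter 'm'. The stems whose second-to-last letter is 'm' (silemz → siinlemz, futtomp → fuinttomp, nofemt → noinfemt) insert -in- after the first vowel.
So bivgamp → biinvgamp.

biinvgamp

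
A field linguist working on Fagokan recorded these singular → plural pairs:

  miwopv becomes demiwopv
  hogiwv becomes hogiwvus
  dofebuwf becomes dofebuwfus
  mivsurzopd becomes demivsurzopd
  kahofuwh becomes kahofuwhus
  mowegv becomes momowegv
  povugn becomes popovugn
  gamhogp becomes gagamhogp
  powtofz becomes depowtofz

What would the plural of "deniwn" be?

deniwnus

hogiwv and mowegv both end in -v yet inflect differently (hogiwvus, momowegv), so the final letter is not what conditions the rule; the second-to-last letter is.
"deniwn" has second-to-last letter 'w'. The stems whose second-to-last letter is 'w' (dofebuwf → dofebuwfus, kahofuwh → kahofuwhus, hogiwv → hogiwvus) add -us.
The other patterns: stems whose second-to-last letter is 'g' repeat the first consonant+vowel as a prefix; stems whose second-to-last letter is 'f' or 'p' add the prefix de-.
So deniwn → deniwnus.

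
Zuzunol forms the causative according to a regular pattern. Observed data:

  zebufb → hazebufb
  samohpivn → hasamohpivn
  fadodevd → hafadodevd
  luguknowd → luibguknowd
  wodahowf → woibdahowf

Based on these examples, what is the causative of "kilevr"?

hakilevr

fadodevd and luguknowd both end in -d yet inflect differently (hafadodevd, luibguknowd), so the final letter is not what conditions the rule; the second-to-last letter is.
"kilevr" has second-to-last letter 'v'. The stems whose second-to-last letter is 'v' (samohpivn → hasamohpivn, fadodevd → hafadodevd) add the prefix ha-.
So kilevr → hakilevr.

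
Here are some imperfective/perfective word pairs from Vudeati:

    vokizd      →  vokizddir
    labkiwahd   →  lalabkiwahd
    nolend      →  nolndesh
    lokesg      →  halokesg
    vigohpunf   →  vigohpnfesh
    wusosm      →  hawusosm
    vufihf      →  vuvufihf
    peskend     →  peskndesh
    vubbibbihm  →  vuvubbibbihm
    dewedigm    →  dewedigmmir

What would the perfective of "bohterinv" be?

vubbibbihm and wusosm both end in -m yet inflect differently (vuvubbibbihm, hawusosm), so the final letter is not what conditions the rule; the second-to-last letter is.
"bohterinv" has second-to-last letter 'n'. The stems whose second-to-last letter is 'n' (vigohpunf → vigohpnfesh, peskend → peskndesh, nolend → nolndesh) delete the last vowel and add -esh.
So bohterinv → bohternvesh.

bohternvesh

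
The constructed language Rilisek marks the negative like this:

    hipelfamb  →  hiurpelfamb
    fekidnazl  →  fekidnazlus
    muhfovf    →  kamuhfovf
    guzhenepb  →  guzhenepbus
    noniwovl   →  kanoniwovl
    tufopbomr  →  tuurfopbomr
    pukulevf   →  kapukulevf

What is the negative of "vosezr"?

vosezrus

"vosezr" has second-to-last letter 'z'. The one such stem in the data (fekidnazl → fekidnazlus) adds -us, so the same rule applies.
The other patterns: stems whose second-to-last letter is 'v' add the prefix ka-; stems whose second-to-last letter is 'm' insert -ur- after the first vowel.
So vosezr → vosezrus.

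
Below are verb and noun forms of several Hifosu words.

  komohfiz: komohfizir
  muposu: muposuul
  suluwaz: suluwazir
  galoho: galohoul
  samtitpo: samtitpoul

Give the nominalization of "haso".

hasoul

"haso" ends in a vowel. The stems ending in a vowel (galoho → galohoul, samtitpo → samtitpoul, muposu → muposuul) add -ul.
So haso → hasoul.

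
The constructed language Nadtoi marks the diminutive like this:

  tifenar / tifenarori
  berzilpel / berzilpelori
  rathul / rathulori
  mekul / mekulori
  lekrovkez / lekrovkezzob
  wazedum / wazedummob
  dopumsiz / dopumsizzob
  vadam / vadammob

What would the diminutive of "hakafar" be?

"hakafar" ends in -r. The one such stem in the data (tifenar → tifenarori) adds -ori, so the same rule applies.
The other pattern: stems ending in -m or -z double the final consonant and add -ob.
So hakafar → hakafarori.

hakafarori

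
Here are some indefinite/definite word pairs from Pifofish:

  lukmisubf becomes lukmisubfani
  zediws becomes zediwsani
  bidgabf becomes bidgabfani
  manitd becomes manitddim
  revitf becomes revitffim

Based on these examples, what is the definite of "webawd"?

webawdani

"webawd" has second-to-last letter 'w'. The one such stem in the data (zediws → zediwsani) adds -ani, so the same rule applies.
So webawd → webawdani.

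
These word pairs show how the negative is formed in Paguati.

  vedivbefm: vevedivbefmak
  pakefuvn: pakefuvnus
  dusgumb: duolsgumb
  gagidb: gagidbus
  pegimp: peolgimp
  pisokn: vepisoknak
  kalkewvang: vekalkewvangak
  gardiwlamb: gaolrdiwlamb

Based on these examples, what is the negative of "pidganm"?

gagidb and dusgumb both end in -b yet inflect differently (gagidbus, duolsgumb), so the final letter is not what conditions the rule; the second-to-last letter is.
"pidganm" has second-to-last letter 'n'. The one such stem in the data (kalkewvang → vekalkewvangak) adds ve- … -ak around the stem, so the same rule applies.
The other patterns: stems whose second-to-last letter is 'd' or 'v' add -us; stems whose second-to-last letter is 'm' insert -ol- after the first vowel.
So pidganm → vepidganmak.

vepidganmak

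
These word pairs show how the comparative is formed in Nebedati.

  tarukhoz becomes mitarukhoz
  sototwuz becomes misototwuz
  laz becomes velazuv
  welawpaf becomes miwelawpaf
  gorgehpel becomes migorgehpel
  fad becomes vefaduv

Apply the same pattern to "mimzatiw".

laz and sototwuz both end in -z yet inflect differently (velazuv, misototwuz), so the final letter is not what conditions the rule; the number of vowels is.
"mimzatiw" has 3 vowels. The stems with 3 vowels (sototwuz → misototwuz, welawpaf → miwelawpaf, gorgehpel → migorgehpel) add the prefix mi-.
The other pattern: stems with 1 vowel add ve- … -uv around the stem.
So mimzatiw → mimimzatiw.

mimimzatiw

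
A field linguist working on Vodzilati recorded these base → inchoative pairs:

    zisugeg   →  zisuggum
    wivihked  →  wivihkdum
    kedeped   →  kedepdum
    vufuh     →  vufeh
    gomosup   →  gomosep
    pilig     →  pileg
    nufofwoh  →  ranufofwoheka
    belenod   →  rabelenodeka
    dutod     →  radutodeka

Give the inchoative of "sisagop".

"sisagop" has last vowel 'o'. The stems whose last vowel is 'o' (nufofwoh → ranufofwoheka, belenod → rabelenodeka, dutod → radutodeka) add ra- … -eka around the stem.
The other patterns: stems whose last vowel is 'e' delete the last vowel and add -um; stems whose last vowel is 'i' or 'u' change the last vowel to 'e'.
So sisagop → rasisagopeka.

rasisagopeka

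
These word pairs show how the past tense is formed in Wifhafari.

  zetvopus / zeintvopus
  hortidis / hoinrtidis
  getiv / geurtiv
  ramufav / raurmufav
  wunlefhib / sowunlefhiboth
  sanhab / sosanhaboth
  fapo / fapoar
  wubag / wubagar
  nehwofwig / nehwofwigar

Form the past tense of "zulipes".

hortidis and getiv both have last vowel 'i' yet inflect differently (hoinrtidis, geurtiv), so the last vowel is not what conditions the rule; the final letter is.
"zulipes" ends in -s. The stems ending in -s (zetvopus → zeintvopus, hortidis → hoinrtidis) insert -in- after the first vowel.
The other patterns: stems ending in -v insert -ur- after the first vowel; stems ending in -b add so- … -oth around the stem; stems ending in -g or -o add -ar.
So zulipes → zuinlipes.

zuinlipes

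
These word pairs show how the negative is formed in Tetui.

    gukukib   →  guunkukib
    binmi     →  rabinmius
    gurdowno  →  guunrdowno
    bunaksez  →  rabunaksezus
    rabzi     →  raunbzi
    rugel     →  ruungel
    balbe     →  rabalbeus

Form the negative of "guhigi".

rabzi and binmi both end in -i yet inflect differently (raunbzi, rabinmius), so the final letter is not what conditions the rule; the first letter is.
"guhigi" begins with g-. The stems beginning with g- (gurdowno → guunrdowno, gukukib → guunkukib) insert -un- after the first vowel.
So guhigi → guunhigi.

guunhigi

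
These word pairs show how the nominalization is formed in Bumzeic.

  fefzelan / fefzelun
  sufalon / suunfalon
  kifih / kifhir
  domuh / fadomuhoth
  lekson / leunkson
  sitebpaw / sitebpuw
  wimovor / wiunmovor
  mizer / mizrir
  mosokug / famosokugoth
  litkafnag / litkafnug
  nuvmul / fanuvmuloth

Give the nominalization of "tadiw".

tadwir

"tadiw" has last vowel 'i'. The one such stem in the data (kifih → kifhir) deletes the last vowel and adds -ir (as does mizer), so the same rule applies.
The other patterns: stems whose last vowel is 'a' change the last vowel to 'u'; stems whose last vowel is 'o' insert -un- after the first vowel; stems whose last vowel is 'u' add fa- … -oth around the stem.
So tadiw → tadwir.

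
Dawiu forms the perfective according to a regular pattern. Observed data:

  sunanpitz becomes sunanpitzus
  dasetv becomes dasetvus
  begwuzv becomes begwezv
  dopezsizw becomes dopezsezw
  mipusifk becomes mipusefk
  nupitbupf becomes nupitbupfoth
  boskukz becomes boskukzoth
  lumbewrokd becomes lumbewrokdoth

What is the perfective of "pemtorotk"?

"pemtorotk" has second-to-last letter 't'. The stems whose second-to-last letter is 't' (sunanpitz → sunanpitzus, dasetv → dasetvus) add -us.
So pemtorotk → pemtorotkus.

pemtorotkus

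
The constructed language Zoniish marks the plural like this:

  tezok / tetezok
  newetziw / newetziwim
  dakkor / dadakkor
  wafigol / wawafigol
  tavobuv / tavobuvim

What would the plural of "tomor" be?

tavobuv and tezok both begin with t- yet inflect differently (tavobuvim, tetezok), so the first letter is not what conditions the rule; the final letter is.
"tomor" ends in -r. The one such stem in the data (dakkor → dadakkor) repeats the first consonant+vowel as a prefix (as do tezok, wafigol), so the same rule applies.
So tomor → totomor.

totomor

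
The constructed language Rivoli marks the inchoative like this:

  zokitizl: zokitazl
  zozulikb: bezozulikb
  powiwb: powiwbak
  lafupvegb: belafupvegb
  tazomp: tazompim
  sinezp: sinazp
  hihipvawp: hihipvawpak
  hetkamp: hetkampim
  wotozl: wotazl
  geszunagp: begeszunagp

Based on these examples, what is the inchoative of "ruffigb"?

"ruffigb" has second-to-last letter 'g'. The stems whose second-to-last letter is 'g' (lafupvegb → belafupvegb, geszunagp → begeszunagp) add the prefix be-.
The other patterns: stems whose second-to-last letter is 'z' change the last vowel to 'a'; stems whose second-to-last letter is 'w' add -ak; stems whose second-to-last letter is 'm' add -im.
So ruffigb → beruffigb.

beruffigb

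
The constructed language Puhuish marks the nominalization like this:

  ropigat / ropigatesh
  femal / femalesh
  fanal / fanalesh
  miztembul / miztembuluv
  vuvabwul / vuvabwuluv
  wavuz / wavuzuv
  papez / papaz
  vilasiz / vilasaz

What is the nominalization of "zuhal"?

zuhalesh

femal and miztembul both end in -l yet inflect differently (femalesh, miztembuluv), so the final letter is not what conditions the rule; the last vowel is.
"zuhal" has last vowel 'a'. The stems whose last vowel is 'a' (ropigat → ropigatesh, femal → femalesh, fanal → fanalesh) add -esh.
So zuhal → zuhalesh.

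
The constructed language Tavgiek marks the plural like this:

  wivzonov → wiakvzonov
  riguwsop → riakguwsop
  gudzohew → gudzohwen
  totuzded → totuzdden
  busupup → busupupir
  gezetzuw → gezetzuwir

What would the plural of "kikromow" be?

kiakkromow

riguwsop and busupup both end in -p yet inflect differently (riakguwsop, busupupir), so the final letter is not what conditions the rule; the last vowel is.
"kikromow" has last vowel 'o'. The stems whose last vowel is 'o' (wivzonov → wiakvzonov, riguwsop → riakguwsop) insert -ak- after the first vowel.
The other patterns: stems whose last vowel is 'e' delete the last vowel and add -en; stems whose last vowel is 'u' add -ir.
So kikromow → kiakkromow.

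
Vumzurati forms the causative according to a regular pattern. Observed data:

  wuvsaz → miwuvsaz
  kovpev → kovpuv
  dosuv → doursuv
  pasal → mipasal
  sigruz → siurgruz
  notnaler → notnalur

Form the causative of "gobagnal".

wuvsaz and sigruz both end in -z yet inflect differently (miwuvsaz, siurgruz), so the final letter is not what conditions the rule; the last vowel is.
"gobagnal" has last vowel 'a'. The stems whose last vowel is 'a' (wuvsaz → miwuvsaz, pasal → mipasal) add the prefix mi-.
The other patterns: stems whose last vowel is 'u' insert -ur- after the first vowel; stems whose last vowel is 'e' change the last vowel to 'u'.
So gobagnal → migobagnal.

migobagnal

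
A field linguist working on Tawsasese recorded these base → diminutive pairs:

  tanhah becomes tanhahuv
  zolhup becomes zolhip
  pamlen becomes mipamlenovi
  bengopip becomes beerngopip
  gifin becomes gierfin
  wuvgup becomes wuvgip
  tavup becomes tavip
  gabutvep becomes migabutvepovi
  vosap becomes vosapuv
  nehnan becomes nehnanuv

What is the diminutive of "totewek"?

mitotewekovi

"totewek" has last vowel 'e'. The stems whose last vowel is 'e' (gabutvep → migabutvepovi, pamlen → mipamlenovi) add mi- … -ovi around the stem.
The other patterns: stems whose last vowel is 'u' change the last vowel to 'i'; stems whose last vowel is 'i' insert -er- after the first vowel; stems whose last vowel is 'a' add -uv.
So totewek → mitotewekovi.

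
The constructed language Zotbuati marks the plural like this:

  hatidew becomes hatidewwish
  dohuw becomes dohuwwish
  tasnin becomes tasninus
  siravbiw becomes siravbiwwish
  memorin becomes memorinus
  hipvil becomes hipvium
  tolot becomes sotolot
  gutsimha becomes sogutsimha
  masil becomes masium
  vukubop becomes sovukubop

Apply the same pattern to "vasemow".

masil and memorin both have last vowel 'i' yet inflect differently (masium, memorinus), so the last vowel is not what conditions the rule; the final letter is.
"vasemow" ends in -w. The stems ending in -w (hatidew → hatidewwish, dohuw → dohuwwish, siravbiw → siravbiwwish) double the final consonant and add -ish.
The other patterns: stems ending in -l drop the final letter and add -um; stems ending in -n add -us; stems ending in -a, -p or -t add the prefix so-.
So vasemow → vasemowwish.

vasemowwish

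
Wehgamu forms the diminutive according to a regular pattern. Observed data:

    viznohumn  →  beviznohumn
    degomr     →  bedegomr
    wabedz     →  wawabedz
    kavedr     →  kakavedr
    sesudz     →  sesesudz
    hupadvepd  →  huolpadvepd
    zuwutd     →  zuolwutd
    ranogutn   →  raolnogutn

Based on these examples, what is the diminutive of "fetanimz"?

befetanimz

degomr and kavedr both end in -r yet inflect differently (bedegomr, kakavedr), so the final letter is not what conditions the rule; the second-to-last letter is.
"fetanimz" has second-to-last letter 'm'. The stems whose second-to-last letter is 'm' (viznohumn → beviznohumn, degomr → bedegomr) add the prefix be-.
The other patterns: stems whose second-to-last letter is 'd' repeat the first consonant+vowel as a prefix; stems whose second-to-last letter is 'p' or 't' insert -ol- after the first vowel.
So fetanimz → befetanimz.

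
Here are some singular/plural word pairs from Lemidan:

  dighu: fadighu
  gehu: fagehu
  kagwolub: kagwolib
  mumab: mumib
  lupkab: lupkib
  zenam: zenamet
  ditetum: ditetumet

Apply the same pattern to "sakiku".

fasakiku

dighu and kagwolub both have last vowel 'u' yet inflect differently (fadighu, kagwolib), so the last vowel is not what conditions the rule; the final letter is.
"sakiku" ends in -u. The stems ending in -u (dighu → fadighu, gehu → fagehu) add the prefix fa-.
The other patterns: stems ending in -b change the last vowel to 'i'; stems ending in -m add -et.
So sakiku → fasakiku.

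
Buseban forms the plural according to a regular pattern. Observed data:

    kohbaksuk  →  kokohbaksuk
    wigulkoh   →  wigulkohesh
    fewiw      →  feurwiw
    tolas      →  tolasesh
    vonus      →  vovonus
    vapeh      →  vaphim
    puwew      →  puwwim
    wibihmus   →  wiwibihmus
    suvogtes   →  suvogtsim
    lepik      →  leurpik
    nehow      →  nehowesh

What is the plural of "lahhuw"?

lalahhuw

"lahhuw" has last vowel 'u'. The stems whose last vowel is 'u' (vonus → vovonus, kohbaksuk → kokohbaksuk, wibihmus → wiwibihmus) repeat the first consonant+vowel as a prefix.
The other patterns: stems whose last vowel is 'e' delete the last vowel and add -im; stems whose last vowel is 'a' or 'o' add -esh; stems whose last vowel is 'i' insert -ur- after the first vowel.
So lahhuw → lalahhuw.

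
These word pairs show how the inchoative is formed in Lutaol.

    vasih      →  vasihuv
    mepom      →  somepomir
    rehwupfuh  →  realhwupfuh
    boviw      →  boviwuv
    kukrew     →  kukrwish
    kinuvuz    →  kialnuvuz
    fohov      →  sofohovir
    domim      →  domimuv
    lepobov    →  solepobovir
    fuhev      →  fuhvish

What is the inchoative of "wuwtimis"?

"wuwtimis" has last vowel 'i'. The stems whose last vowel is 'i' (vasih → vasihuv, domim → domimuv, boviw → boviwuv) add -uv.
The other patterns: stems whose last vowel is 'e' delete the last vowel and add -ish; stems whose last vowel is 'u' insert -al- after the first vowel; stems whose last vowel is 'o' add so- … -ir around the stem.
So wuwtimis → wuwtimisuv.

wuwtimisuv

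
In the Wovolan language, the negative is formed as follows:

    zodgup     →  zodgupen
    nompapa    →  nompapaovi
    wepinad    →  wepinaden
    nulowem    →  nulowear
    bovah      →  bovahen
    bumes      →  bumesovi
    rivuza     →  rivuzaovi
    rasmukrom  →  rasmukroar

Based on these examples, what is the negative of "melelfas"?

"melelfas" ends in -s. The one such stem in the data (bumes → bumesovi) adds -ovi, so the same rule applies.
So melelfas → melelfasovi.

melelfasovi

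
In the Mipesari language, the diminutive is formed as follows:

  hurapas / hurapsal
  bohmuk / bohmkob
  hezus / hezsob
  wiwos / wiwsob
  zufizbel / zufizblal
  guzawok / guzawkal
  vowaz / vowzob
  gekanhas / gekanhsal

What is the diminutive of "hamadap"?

gekanhas and wiwos both end in -s yet inflect differently (gekanhsal, wiwsob), so the final letter is not what conditions the rule; the number of vowels is.
"hamadap" has 3 vowels. The stems with 3 vowels (gekanhas → gekanhsal, zufizbel → zufizblal, guzawok → guzawkal) delete the last vowel and add -al.
So hamadap → hamadpal.

hamadpal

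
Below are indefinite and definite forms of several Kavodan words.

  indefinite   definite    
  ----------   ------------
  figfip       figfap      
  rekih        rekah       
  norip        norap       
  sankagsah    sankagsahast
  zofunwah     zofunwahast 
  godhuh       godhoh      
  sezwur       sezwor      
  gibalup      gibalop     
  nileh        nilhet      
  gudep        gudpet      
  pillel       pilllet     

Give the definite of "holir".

holar

rekih and sankagsah both end in -h yet inflect differently (rekah, sankagsahast), so the final letter is not what conditions the rule; the last vowel is.
"holir" has last vowel 'i'. The stems whose last vowel is 'i' (figfip → figfap, rekih → rekah, norip → norap) change the last vowel to 'a'.
The other patterns: stems whose last vowel is 'a' add -ast; stems whose last vowel is 'u' change the last vowel to 'o'; stems whose last vowel is 'e' delete the last vowel and add -et.
So holir → holar.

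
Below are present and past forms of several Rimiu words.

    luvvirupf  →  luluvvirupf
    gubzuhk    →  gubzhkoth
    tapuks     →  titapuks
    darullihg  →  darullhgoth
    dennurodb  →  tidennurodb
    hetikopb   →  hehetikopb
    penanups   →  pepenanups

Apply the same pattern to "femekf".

penanups and tapuks both end in -s yet inflect differently (pepenanups, titapuks), so the final letter is not what conditions the rule; the second-to-last letter is.
"femekf" has second-to-last letter 'k'. The one such stem in the data (tapuks → titapuks) adds the prefix ti-, so the same rule applies.
So femekf → tifemekf.

tifemekf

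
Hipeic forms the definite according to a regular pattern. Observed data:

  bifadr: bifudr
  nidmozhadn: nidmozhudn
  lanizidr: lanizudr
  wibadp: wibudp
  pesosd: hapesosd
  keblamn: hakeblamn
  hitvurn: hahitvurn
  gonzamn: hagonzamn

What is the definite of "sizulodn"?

nidmozhadn and keblamn both end in -n yet inflect differently (nidmozhudn, hakeblamn), so the final letter is not what conditions the rule; the second-to-last letter is.
"sizulodn" has second-to-last letter 'd'. The stems whose second-to-last letter is 'd' (bifadr → bifudr, nidmozhadn → nidmozhudn, lanizidr → lanizudr) change the last vowel to 'u'.
So sizulodn → sizuludn.

sizuludn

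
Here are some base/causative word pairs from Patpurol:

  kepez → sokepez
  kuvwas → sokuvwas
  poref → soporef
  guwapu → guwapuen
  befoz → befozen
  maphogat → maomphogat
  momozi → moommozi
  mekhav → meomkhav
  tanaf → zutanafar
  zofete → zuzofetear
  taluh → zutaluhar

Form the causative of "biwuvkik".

biwuvkiken

kepez and befoz both end in -z yet inflect differently (sokepez, befozen), so the final letter is not what conditions the rule; the first letter is.
"biwuvkik" begins with b-. The one such stem in the data (befoz → befozen) adds -en, so the same rule applies.
So biwuvkik → biwuvkiken.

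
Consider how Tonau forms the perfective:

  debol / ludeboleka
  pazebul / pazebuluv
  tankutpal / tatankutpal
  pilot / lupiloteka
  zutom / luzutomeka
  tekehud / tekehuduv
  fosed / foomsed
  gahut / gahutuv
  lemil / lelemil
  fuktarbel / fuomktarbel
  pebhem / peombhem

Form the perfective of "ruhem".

ruomhem

pebhem and zutom both end in -m yet inflect differently (peombhem, luzutomeka), so the final letter is not what conditions the rule; the last vowel is.
"ruhem" has last vowel 'e'. The stems whose last vowel is 'e' (pebhem → peombhem, fuktarbel → fuomktarbel, fosed → foomsed) insert -om- after the first vowel.
The other patterns: stems whose last vowel is 'o' add lu- … -eka around the stem; stems whose last vowel is 'u' add -uv; stems whose last vowel is 'a' or 'i' repeat the first consonant+vowel as a prefix.
So ruhem → ruomhem.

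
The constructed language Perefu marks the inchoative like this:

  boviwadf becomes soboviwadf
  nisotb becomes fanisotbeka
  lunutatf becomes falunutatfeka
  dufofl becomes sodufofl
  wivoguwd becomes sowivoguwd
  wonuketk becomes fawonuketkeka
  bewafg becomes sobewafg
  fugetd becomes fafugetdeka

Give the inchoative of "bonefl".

sobonefl

lunutatf and boviwadf both end in -f yet inflect differently (falunutatfeka, soboviwadf), so the final letter is not what conditions the rule; the second-to-last letter is.
"bonefl" has second-to-last letter 'f'. The stems whose second-to-last letter is 'f' (bewafg → sobewafg, dufofl → sodufofl) add the prefix so-.
The other pattern: stems whose second-to-last letter is 't' add fa- … -eka around the stem.
So bonefl → sobonefl.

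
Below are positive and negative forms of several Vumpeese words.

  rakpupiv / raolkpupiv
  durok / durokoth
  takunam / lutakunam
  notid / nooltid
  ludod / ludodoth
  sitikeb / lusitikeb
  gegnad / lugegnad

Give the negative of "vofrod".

vofrodoth

ludod and notid both end in -d yet inflect differently (ludodoth, nooltid), so the final letter is not what conditions the rule; the last vowel is.
"vofrod" has last vowel 'o'. The stems whose last vowel is 'o' (durok → durokoth, ludod → ludodoth) add -oth.
The other patterns: stems whose last vowel is 'i' insert -ol- after the first vowel; stems whose last vowel is 'a' or 'e' add the prefix lu-.
So vofrod → vofrodoth.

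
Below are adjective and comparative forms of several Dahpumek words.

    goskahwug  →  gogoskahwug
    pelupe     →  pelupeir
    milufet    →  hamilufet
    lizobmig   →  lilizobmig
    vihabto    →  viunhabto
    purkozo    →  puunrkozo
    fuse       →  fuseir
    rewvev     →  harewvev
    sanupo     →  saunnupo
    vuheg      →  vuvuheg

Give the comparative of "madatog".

mamadatog

fuse and milufet both have last vowel 'e' yet inflect differently (fuseir, hamilufet), so the last vowel is not what conditions the rule; the final letter is.
"madatog" ends in -g. The stems ending in -g (lizobmig → lilizobmig, goskahwug → gogoskahwug, vuheg → vuvuheg) repeat the first consonant+vowel as a prefix.
The other patterns: stems ending in -e add -ir; stems ending in -o insert -un- after the first vowel; stems ending in -t or -v add the prefix ha-.
So madatog → mamadatog.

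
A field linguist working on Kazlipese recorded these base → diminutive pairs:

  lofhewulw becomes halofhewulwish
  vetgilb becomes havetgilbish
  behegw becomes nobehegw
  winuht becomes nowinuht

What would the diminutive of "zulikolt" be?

hazulikoltish

lofhewulw and behegw both end in -w yet inflect differently (halofhewulwish, nobehegw), so the final letter is not what conditions the rule; the second-to-last letter is.
"zulikolt" has second-to-last letter 'l'. The stems whose second-to-last letter is 'l' (lofhewulw → halofhewulwish, vetgilb → havetgilbish) add ha- … -ish around the stem.
So zulikolt → hazulikoltish.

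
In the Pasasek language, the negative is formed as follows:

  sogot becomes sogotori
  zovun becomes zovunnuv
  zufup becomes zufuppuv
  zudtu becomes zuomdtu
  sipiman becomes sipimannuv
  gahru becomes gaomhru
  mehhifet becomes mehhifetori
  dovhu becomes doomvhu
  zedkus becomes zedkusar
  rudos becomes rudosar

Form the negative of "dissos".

dissosar

sogot and rudos both have last vowel 'o' yet inflect differently (sogotori, rudosar), so the last vowel is not what conditions the rule; the final letter is.
"dissos" ends in -s. The stems ending in -s (zedkus → zedkusar, rudos → rudosar) add -ar.
So dissos → dissosar.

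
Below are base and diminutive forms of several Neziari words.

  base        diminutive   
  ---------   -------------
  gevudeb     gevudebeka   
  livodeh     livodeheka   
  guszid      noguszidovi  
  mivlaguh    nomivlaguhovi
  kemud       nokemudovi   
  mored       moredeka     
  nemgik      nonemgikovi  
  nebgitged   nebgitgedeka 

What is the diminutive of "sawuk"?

nosawukovi

mored and guszid both end in -d yet inflect differently (moredeka, noguszidovi), so the final letter is not what conditions the rule; the last vowel is.
"sawuk" has last vowel 'u'. The stems whose last vowel is 'u' (kemud → nokemudovi, mivlaguh → nomivlaguhovi) add no- … -ovi around the stem.
The other pattern: stems whose last vowel is 'e' add -eka.
So sawuk → nosawukovi.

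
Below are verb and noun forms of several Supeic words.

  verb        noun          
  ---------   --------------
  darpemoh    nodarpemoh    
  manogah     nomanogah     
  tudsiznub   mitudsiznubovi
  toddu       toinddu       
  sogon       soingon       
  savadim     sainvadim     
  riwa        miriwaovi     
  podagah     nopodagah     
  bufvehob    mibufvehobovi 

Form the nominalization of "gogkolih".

nogogkolih

darpemoh and bufvehob both have last vowel 'o' yet inflect differently (nodarpemoh, mibufvehobovi), so the last vowel is not what conditions the rule; the final letter is.
"gogkolih" ends in -h. The stems ending in -h (podagah → nopodagah, darpemoh → nodarpemoh, manogah → nomanogah) add the prefix no-.
The other patterns: stems ending in -a or -b add mi- … -ovi around the stem; stems ending in -m, -n or -u insert -in- after the first vowel.
So gogkolih → nogogkolih.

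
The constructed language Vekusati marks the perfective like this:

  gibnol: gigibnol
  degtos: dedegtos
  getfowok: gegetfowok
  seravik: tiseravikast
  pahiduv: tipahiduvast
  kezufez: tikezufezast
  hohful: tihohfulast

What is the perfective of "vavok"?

vavavok

getfowok and seravik both end in -k yet inflect differently (gegetfowok, tiseravikast), so the final letter is not what conditions the rule; the last vowel is.
"vavok" has last vowel 'o'. The stems whose last vowel is 'o' (gibnol → gigibnol, degtos → dedegtos, getfowok → gegetfowok) repeat the first consonant+vowel as a prefix.
The other pattern: stems whose last vowel is 'e', 'i' or 'u' add ti- … -ast around the stem.
So vavok → vavavok.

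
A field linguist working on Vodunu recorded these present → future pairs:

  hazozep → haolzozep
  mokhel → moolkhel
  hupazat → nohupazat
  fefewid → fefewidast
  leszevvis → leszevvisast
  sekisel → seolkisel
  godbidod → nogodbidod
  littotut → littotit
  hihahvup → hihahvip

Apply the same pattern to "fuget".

fuolget

"fuget" has last vowel 'e'. The stems whose last vowel is 'e' (mokhel → moolkhel, hazozep → haolzozep, sekisel → seolkisel) insert -ol- after the first vowel.
The other patterns: stems whose last vowel is 'u' change the last vowel to 'i'; stems whose last vowel is 'i' add -ast; stems whose last vowel is 'a' or 'o' add the prefix no-.
So fuget → fuolget.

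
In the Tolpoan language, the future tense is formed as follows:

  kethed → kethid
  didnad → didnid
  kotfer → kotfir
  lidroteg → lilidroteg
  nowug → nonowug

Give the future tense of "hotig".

"hotig" ends in -g. The stems ending in -g (nowug → nonowug, lidroteg → lilidroteg) repeat the first consonant+vowel as a prefix.
So hotig → hohotig.

hohotig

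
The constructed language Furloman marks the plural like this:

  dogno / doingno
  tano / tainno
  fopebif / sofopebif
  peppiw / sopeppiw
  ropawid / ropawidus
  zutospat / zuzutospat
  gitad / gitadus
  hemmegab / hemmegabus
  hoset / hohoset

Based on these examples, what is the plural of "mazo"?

mainzo

hemmegab and zutospat both have last vowel 'a' yet inflect differently (hemmegabus, zuzutospat), so the last vowel is not what conditions the rule; the final letter is.
"mazo" ends in -o. The stems ending in -o (tano → tainno, dogno → doingno) insert -in- after the first vowel.
So mazo → mainzo.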